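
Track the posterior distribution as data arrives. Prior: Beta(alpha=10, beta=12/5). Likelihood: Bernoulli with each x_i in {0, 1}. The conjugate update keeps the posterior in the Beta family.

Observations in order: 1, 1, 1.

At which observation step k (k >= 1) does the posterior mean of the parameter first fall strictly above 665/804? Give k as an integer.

obs 1: x=1 → posterior Beta(11, 12/5)
obs 2: x=1 → posterior Beta(12, 12/5)
obs 3: x=1 → posterior Beta(13, 12/5)

k = 2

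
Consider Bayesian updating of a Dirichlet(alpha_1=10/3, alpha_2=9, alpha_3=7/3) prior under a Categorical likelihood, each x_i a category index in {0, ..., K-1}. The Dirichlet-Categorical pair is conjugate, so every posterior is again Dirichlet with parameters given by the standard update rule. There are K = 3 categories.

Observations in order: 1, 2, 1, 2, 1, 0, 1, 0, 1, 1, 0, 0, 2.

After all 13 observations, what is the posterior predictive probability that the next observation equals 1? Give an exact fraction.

obs 1: x=1 → posterior Dirichlet(10/3, 10, 7/3)
obs 2: x=2 → posterior Dirichlet(10/3, 10, 10/3)
obs 3: x=1 → posterior Dirichlet(10/3, 11, 10/3)
obs 4: x=2 → posterior Dirichlet(10/3, 11, 13/3)
obs 5: x=1 → posterior Dirichlet(10/3, 12, 13/3)
obs 6: x=0 → posterior Dirichlet(13/3, 12, 13/3)
obs 7: x=1 → posterior Dirichlet(13/3, 13, 13/3)
obs 8: x=0 → posterior Dirichlet(16/3, 13, 13/3)
obs 9: x=1 → posterior Dirichlet(16/3, 14, 13/3)
obs 10: x=1 → posterior Dirichlet(16/3, 15, 13/3)
obs 11: x=0 → posterior Dirichlet(19/3, 15, 13/3)
obs 12: x=0 → posterior Dirichlet(22/3, 15, 13/3)
obs 13: x=2 → posterior Dirichlet(22/3, 15, 16/3)

45/83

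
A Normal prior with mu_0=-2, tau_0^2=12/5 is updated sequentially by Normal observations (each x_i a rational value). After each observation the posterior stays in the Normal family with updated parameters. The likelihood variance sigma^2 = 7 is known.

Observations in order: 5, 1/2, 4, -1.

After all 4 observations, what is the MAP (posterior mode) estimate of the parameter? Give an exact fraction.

obs 1: x=5 → posterior Normal(-10/47, 84/47)
obs 2: x=1/2 → posterior Normal(-4/59, 84/59)
obs 3: x=4 → posterior Normal(44/71, 84/71)
obs 4: x=-1 → posterior Normal(32/83, 84/83)

32/83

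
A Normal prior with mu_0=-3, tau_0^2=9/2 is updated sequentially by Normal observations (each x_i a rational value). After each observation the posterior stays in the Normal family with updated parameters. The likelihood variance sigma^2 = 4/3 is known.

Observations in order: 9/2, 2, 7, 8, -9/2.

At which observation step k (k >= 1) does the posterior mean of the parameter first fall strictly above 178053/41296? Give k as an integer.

obs 1: x=9/2 → posterior Normal(39/14, 36/35)
obs 2: x=2 → posterior Normal(303/124, 18/31)
obs 3: x=7 → posterior Normal(681/178, 36/89)
obs 4: x=8 → posterior Normal(1113/232, 9/29)
obs 5: x=-9/2 → posterior Normal(435/143, 36/143)

k = 4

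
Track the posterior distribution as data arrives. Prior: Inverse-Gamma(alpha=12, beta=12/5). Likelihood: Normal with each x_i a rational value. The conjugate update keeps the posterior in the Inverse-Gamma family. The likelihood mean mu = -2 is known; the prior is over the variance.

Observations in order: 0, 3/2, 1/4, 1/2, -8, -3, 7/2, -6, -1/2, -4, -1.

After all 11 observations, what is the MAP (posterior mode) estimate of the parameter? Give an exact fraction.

9829/2960

obs 1: x=0 → posterior Inverse-Gamma(25/2, 22/5)
obs 2: x=3/2 → posterior Inverse-Gamma(13, 421/40)
obs 3: x=1/4 → posterior Inverse-Gamma(27/2, 2089/160)
obs 4: x=1/2 → posterior Inverse-Gamma(14, 2589/160)
obs 5: x=-8 → posterior Inverse-Gamma(29/2, 5469/160)
obs 6: x=-3 → posterior Inverse-Gamma(15, 5549/160)
obs 7: x=7/2 → posterior Inverse-Gamma(31/2, 7969/160)
obs 8: x=-6 → posterior Inverse-Gamma(16, 9249/160)
obs 9: x=-1/2 → posterior Inverse-Gamma(33/2, 9429/160)
obs 10: x=-4 → posterior Inverse-Gamma(17, 9749/160)
obs 11: x=-1 → posterior Inverse-Gamma(35/2, 9829/160)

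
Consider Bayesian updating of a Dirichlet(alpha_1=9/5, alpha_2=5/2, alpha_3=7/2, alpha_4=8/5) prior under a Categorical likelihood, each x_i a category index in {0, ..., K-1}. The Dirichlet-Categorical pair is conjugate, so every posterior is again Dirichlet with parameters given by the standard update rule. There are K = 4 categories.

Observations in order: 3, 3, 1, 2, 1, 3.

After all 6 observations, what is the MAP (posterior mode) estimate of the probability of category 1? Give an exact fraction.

35/114

obs 1: x=3 → posterior Dirichlet(9/5, 5/2, 7/2, 13/5)
obs 2: x=3 → posterior Dirichlet(9/5, 5/2, 7/2, 18/5)
obs 3: x=1 → posterior Dirichlet(9/5, 7/2, 7/2, 18/5)
obs 4: x=2 → posterior Dirichlet(9/5, 7/2, 9/2, 18/5)
obs 5: x=1 → posterior Dirichlet(9/5, 9/2, 9/2, 18/5)
obs 6: x=3 → posterior Dirichlet(9/5, 9/2, 9/2, 23/5)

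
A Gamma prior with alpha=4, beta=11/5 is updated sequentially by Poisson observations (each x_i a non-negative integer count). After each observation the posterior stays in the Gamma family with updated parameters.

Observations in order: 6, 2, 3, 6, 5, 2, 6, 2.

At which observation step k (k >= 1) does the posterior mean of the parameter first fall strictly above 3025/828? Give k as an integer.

k = 7

obs 1: x=6 → posterior Gamma(10, 16/5)
obs 2: x=2 → posterior Gamma(12, 21/5)
obs 3: x=3 → posterior Gamma(15, 26/5)
obs 4: x=6 → posterior Gamma(21, 31/5)
obs 5: x=5 → posterior Gamma(26, 36/5)
obs 6: x=2 → posterior Gamma(28, 41/5)
obs 7: x=6 → posterior Gamma(34, 46/5)
obs 8: x=2 → posterior Gamma(36, 51/5)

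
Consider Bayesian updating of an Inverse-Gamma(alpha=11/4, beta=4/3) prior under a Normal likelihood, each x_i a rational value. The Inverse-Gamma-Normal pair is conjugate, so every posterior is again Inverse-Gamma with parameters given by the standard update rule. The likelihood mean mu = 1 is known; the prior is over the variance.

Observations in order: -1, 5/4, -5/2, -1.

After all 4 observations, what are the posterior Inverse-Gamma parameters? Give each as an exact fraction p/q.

alpha=19/4, beta=1103/96

obs 1: x=-1 → posterior Inverse-Gamma(13/4, 10/3)
obs 2: x=5/4 → posterior Inverse-Gamma(15/4, 323/96)
obs 3: x=-5/2 → posterior Inverse-Gamma(17/4, 911/96)
obs 4: x=-1 → posterior Inverse-Gamma(19/4, 1103/96)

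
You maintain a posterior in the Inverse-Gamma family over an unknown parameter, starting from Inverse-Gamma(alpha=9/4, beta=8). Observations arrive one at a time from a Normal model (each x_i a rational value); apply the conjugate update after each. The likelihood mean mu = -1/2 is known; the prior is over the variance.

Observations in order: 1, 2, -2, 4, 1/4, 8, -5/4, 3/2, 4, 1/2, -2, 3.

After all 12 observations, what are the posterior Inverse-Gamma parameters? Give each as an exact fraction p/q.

obs 1: x=1 → posterior Inverse-Gamma(11/4, 73/8)
obs 2: x=2 → posterior Inverse-Gamma(13/4, 49/4)
obs 3: x=-2 → posterior Inverse-Gamma(15/4, 107/8)
obs 4: x=4 → posterior Inverse-Gamma(17/4, 47/2)
obs 5: x=1/4 → posterior Inverse-Gamma(19/4, 761/32)
obs 6: x=8 → posterior Inverse-Gamma(21/4, 1917/32)
obs 7: x=-5/4 → posterior Inverse-Gamma(23/4, 963/16)
obs 8: x=3/2 → posterior Inverse-Gamma(25/4, 995/16)
obs 9: x=4 → posterior Inverse-Gamma(27/4, 1157/16)
obs 10: x=1/2 → posterior Inverse-Gamma(29/4, 1165/16)
obs 11: x=-2 → posterior Inverse-Gamma(31/4, 1183/16)
obs 12: x=3 → posterior Inverse-Gamma(33/4, 1281/16)

alpha=33/4, beta=1281/16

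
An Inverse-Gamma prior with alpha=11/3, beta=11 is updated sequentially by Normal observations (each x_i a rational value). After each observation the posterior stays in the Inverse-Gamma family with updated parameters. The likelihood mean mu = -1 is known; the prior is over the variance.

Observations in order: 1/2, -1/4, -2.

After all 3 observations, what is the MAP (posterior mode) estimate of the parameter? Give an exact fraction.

1239/592

obs 1: x=1/2 → posterior Inverse-Gamma(25/6, 97/8)
obs 2: x=-1/4 → posterior Inverse-Gamma(14/3, 397/32)
obs 3: x=-2 → posterior Inverse-Gamma(31/6, 413/32)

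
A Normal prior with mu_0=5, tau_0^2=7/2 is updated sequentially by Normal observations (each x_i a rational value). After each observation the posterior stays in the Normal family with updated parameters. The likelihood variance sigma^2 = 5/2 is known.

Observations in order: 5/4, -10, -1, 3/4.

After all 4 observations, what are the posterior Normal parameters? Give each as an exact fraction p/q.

mu_0=-38/33, tau_0^2=35/66

obs 1: x=5/4 → posterior Normal(45/16, 35/24)
obs 2: x=-10 → posterior Normal(-145/76, 35/38)
obs 3: x=-1 → posterior Normal(-173/104, 35/52)
obs 4: x=3/4 → posterior Normal(-38/33, 35/66)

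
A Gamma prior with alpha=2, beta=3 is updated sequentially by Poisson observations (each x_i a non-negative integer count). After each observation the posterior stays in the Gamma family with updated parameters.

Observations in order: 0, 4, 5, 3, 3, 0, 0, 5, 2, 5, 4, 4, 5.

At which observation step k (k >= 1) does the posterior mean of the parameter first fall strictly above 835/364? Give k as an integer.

k = 11

obs 1: x=0 → posterior Gamma(2, 4)
obs 2: x=4 → posterior Gamma(6, 5)
obs 3: x=5 → posterior Gamma(11, 6)
obs 4: x=3 → posterior Gamma(14, 7)
obs 5: x=3 → posterior Gamma(17, 8)
obs 6: x=0 → posterior Gamma(17, 9)
obs 7: x=0 → posterior Gamma(17, 10)
obs 8: x=5 → posterior Gamma(22, 11)
obs 9: x=2 → posterior Gamma(24, 12)
obs 10: x=5 → posterior Gamma(29, 13)
obs 11: x=4 → posterior Gamma(33, 14)
obs 12: x=4 → posterior Gamma(37, 15)
obs 13: x=5 → posterior Gamma(42, 16)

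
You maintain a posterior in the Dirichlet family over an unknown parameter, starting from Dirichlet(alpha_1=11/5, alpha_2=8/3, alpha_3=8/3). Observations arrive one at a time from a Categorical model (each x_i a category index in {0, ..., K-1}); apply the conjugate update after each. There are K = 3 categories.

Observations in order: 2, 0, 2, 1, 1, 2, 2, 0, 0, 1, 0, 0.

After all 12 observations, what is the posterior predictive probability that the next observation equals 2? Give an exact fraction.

100/293

obs 1: x=2 → posterior Dirichlet(11/5, 8/3, 11/3)
obs 2: x=0 → posterior Dirichlet(16/5, 8/3, 11/3)
obs 3: x=2 → posterior Dirichlet(16/5, 8/3, 14/3)
obs 4: x=1 → posterior Dirichlet(16/5, 11/3, 14/3)
obs 5: x=1 → posterior Dirichlet(16/5, 14/3, 14/3)
obs 6: x=2 → posterior Dirichlet(16/5, 14/3, 17/3)
obs 7: x=2 → posterior Dirichlet(16/5, 14/3, 20/3)
obs 8: x=0 → posterior Dirichlet(21/5, 14/3, 20/3)
obs 9: x=0 → posterior Dirichlet(26/5, 14/3, 20/3)
obs 10: x=1 → posterior Dirichlet(26/5, 17/3, 20/3)
obs 11: x=0 → posterior Dirichlet(31/5, 17/3, 20/3)
obs 12: x=0 → posterior Dirichlet(36/5, 17/3, 20/3)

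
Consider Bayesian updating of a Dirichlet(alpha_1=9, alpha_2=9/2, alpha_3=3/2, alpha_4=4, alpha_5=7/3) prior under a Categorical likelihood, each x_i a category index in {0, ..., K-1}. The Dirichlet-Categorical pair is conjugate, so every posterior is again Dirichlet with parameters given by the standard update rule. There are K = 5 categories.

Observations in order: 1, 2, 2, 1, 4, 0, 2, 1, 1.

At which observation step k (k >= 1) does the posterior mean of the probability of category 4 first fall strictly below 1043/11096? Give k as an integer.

obs 1: x=1 → posterior Dirichlet(9, 11/2, 3/2, 4, 7/3)
obs 2: x=2 → posterior Dirichlet(9, 11/2, 5/2, 4, 7/3)
obs 3: x=2 → posterior Dirichlet(9, 11/2, 7/2, 4, 7/3)
obs 4: x=1 → posterior Dirichlet(9, 13/2, 7/2, 4, 7/3)
obs 5: x=4 → posterior Dirichlet(9, 13/2, 7/2, 4, 10/3)
obs 6: x=0 → posterior Dirichlet(10, 13/2, 7/2, 4, 10/3)
obs 7: x=2 → posterior Dirichlet(10, 13/2, 9/2, 4, 10/3)
obs 8: x=1 → posterior Dirichlet(10, 15/2, 9/2, 4, 10/3)
obs 9: x=1 → posterior Dirichlet(10, 17/2, 9/2, 4, 10/3)

k = 4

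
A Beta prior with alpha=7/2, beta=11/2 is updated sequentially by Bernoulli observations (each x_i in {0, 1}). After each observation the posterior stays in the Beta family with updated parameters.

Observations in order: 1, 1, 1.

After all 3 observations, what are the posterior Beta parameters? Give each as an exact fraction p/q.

alpha=13/2, beta=11/2

obs 1: x=1 → posterior Beta(9/2, 11/2)
obs 2: x=1 → posterior Beta(11/2, 11/2)
obs 3: x=1 → posterior Beta(13/2, 11/2)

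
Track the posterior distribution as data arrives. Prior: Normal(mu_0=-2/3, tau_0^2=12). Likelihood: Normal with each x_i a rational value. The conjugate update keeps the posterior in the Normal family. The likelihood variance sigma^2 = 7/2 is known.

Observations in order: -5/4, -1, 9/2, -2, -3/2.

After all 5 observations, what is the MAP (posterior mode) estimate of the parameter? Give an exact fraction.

-104/381

obs 1: x=-5/4 → posterior Normal(-104/93, 84/31)
obs 2: x=-1 → posterior Normal(-16/15, 84/55)
obs 3: x=9/2 → posterior Normal(148/237, 84/79)
obs 4: x=-2 → posterior Normal(4/309, 84/103)
obs 5: x=-3/2 → posterior Normal(-104/381, 84/127)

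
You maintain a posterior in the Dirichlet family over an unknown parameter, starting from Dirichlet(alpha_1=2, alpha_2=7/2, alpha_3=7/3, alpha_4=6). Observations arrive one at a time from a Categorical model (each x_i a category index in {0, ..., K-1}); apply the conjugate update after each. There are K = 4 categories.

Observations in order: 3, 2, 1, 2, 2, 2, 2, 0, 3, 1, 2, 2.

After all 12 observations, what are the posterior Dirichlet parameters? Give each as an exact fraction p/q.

alpha_1=3, alpha_2=11/2, alpha_3=28/3, alpha_4=8

obs 1: x=3 → posterior Dirichlet(2, 7/2, 7/3, 7)
obs 2: x=2 → posterior Dirichlet(2, 7/2, 10/3, 7)
obs 3: x=1 → posterior Dirichlet(2, 9/2, 10/3, 7)
obs 4: x=2 → posterior Dirichlet(2, 9/2, 13/3, 7)
obs 5: x=2 → posterior Dirichlet(2, 9/2, 16/3, 7)
obs 6: x=2 → posterior Dirichlet(2, 9/2, 19/3, 7)
obs 7: x=2 → posterior Dirichlet(2, 9/2, 22/3, 7)
obs 8: x=0 → posterior Dirichlet(3, 9/2, 22/3, 7)
obs 9: x=3 → posterior Dirichlet(3, 9/2, 22/3, 8)
obs 10: x=1 → posterior Dirichlet(3, 11/2, 22/3, 8)
obs 11: x=2 → posterior Dirichlet(3, 11/2, 25/3, 8)
obs 12: x=2 → posterior Dirichlet(3, 11/2, 28/3, 8)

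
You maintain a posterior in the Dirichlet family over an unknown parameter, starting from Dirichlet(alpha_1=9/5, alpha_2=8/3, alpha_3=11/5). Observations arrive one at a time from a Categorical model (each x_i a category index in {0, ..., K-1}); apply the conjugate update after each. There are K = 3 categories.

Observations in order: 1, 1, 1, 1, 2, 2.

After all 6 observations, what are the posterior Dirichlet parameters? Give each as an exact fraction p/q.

alpha_1=9/5, alpha_2=20/3, alpha_3=21/5

obs 1: x=1 → posterior Dirichlet(9/5, 11/3, 11/5)
obs 2: x=1 → posterior Dirichlet(9/5, 14/3, 11/5)
obs 3: x=1 → posterior Dirichlet(9/5, 17/3, 11/5)
obs 4: x=1 → posterior Dirichlet(9/5, 20/3, 11/5)
obs 5: x=2 → posterior Dirichlet(9/5, 20/3, 16/5)
obs 6: x=2 → posterior Dirichlet(9/5, 20/3, 21/5)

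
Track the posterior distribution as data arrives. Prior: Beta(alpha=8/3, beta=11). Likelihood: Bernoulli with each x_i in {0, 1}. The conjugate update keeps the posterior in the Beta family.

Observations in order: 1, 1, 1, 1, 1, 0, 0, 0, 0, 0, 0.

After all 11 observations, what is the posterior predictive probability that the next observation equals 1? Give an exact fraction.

obs 1: x=1 → posterior Beta(11/3, 11)
obs 2: x=1 → posterior Beta(14/3, 11)
obs 3: x=1 → posterior Beta(17/3, 11)
obs 4: x=1 → posterior Beta(20/3, 11)
obs 5: x=1 → posterior Beta(23/3, 11)
obs 6: x=0 → posterior Beta(23/3, 12)
obs 7: x=0 → posterior Beta(23/3, 13)
obs 8: x=0 → posterior Beta(23/3, 14)
obs 9: x=0 → posterior Beta(23/3, 15)
obs 10: x=0 → posterior Beta(23/3, 16)
obs 11: x=0 → posterior Beta(23/3, 17)

23/74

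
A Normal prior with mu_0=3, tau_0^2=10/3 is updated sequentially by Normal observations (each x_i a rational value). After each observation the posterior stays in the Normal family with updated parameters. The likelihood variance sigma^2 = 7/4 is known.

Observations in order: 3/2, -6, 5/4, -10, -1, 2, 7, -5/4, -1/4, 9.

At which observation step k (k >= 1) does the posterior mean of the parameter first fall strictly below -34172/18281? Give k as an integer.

obs 1: x=3/2 → posterior Normal(123/61, 70/61)
obs 2: x=-6 → posterior Normal(-117/101, 70/101)
obs 3: x=5/4 → posterior Normal(-67/141, 70/141)
obs 4: x=-10 → posterior Normal(-467/181, 70/181)
obs 5: x=-1 → posterior Normal(-39/17, 70/221)
obs 6: x=2 → posterior Normal(-427/261, 70/261)
obs 7: x=7 → posterior Normal(-21/43, 10/43)
obs 8: x=-5/4 → posterior Normal(-197/341, 70/341)
obs 9: x=-1/4 → posterior Normal(-69/127, 70/381)
obs 10: x=9 → posterior Normal(153/421, 70/421)

k = 4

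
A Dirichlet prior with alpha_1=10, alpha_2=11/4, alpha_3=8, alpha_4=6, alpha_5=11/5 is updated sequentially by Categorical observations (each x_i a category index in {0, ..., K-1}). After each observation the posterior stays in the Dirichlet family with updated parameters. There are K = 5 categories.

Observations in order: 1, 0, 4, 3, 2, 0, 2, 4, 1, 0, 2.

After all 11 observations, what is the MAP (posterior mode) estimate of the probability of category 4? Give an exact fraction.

obs 1: x=1 → posterior Dirichlet(10, 15/4, 8, 6, 11/5)
obs 2: x=0 → posterior Dirichlet(11, 15/4, 8, 6, 11/5)
obs 3: x=4 → posterior Dirichlet(11, 15/4, 8, 6, 16/5)
obs 4: x=3 → posterior Dirichlet(11, 15/4, 8, 7, 16/5)
obs 5: x=2 → posterior Dirichlet(11, 15/4, 9, 7, 16/5)
obs 6: x=0 → posterior Dirichlet(12, 15/4, 9, 7, 16/5)
obs 7: x=2 → posterior Dirichlet(12, 15/4, 10, 7, 16/5)
obs 8: x=4 → posterior Dirichlet(12, 15/4, 10, 7, 21/5)
obs 9: x=1 → posterior Dirichlet(12, 19/4, 10, 7, 21/5)
obs 10: x=0 → posterior Dirichlet(13, 19/4, 10, 7, 21/5)
obs 11: x=2 → posterior Dirichlet(13, 19/4, 11, 7, 21/5)

64/699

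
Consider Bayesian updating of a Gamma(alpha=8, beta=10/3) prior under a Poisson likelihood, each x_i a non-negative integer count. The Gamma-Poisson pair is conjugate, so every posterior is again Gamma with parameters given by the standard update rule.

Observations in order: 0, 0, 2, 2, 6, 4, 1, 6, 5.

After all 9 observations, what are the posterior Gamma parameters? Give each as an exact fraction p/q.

alpha=34, beta=37/3

obs 1: x=0 → posterior Gamma(8, 13/3)
obs 2: x=0 → posterior Gamma(8, 16/3)
obs 3: x=2 → posterior Gamma(10, 19/3)
obs 4: x=2 → posterior Gamma(12, 22/3)
obs 5: x=6 → posterior Gamma(18, 25/3)
obs 6: x=4 → posterior Gamma(22, 28/3)
obs 7: x=1 → posterior Gamma(23, 31/3)
obs 8: x=6 → posterior Gamma(29, 34/3)
obs 9: x=5 → posterior Gamma(34, 37/3)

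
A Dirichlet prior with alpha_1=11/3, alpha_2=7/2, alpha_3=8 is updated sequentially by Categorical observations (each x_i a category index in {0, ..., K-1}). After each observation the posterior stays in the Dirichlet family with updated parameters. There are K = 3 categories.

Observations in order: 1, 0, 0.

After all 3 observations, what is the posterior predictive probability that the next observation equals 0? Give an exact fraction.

34/109

obs 1: x=1 → posterior Dirichlet(11/3, 9/2, 8)
obs 2: x=0 → posterior Dirichlet(14/3, 9/2, 8)
obs 3: x=0 → posterior Dirichlet(17/3, 9/2, 8)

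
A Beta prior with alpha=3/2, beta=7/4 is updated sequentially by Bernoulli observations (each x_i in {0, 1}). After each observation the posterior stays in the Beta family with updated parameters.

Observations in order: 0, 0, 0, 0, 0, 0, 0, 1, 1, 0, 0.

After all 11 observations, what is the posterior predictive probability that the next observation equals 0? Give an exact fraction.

obs 1: x=0 → posterior Beta(3/2, 11/4)
obs 2: x=0 → posterior Beta(3/2, 15/4)
obs 3: x=0 → posterior Beta(3/2, 19/4)
obs 4: x=0 → posterior Beta(3/2, 23/4)
obs 5: x=0 → posterior Beta(3/2, 27/4)
obs 6: x=0 → posterior Beta(3/2, 31/4)
obs 7: x=0 → posterior Beta(3/2, 35/4)
obs 8: x=1 → posterior Beta(5/2, 35/4)
obs 9: x=1 → posterior Beta(7/2, 35/4)
obs 10: x=0 → posterior Beta(7/2, 39/4)
obs 11: x=0 → posterior Beta(7/2, 43/4)

43/57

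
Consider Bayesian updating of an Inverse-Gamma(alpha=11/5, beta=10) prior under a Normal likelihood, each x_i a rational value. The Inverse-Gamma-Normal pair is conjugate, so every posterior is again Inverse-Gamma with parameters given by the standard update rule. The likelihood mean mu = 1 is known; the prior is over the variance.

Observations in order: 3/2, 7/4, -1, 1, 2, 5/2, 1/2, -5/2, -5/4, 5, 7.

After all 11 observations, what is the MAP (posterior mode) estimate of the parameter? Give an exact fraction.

3905/696

obs 1: x=3/2 → posterior Inverse-Gamma(27/10, 81/8)
obs 2: x=7/4 → posterior Inverse-Gamma(16/5, 333/32)
obs 3: x=-1 → posterior Inverse-Gamma(37/10, 397/32)
obs 4: x=1 → posterior Inverse-Gamma(21/5, 397/32)
obs 5: x=2 → posterior Inverse-Gamma(47/10, 413/32)
obs 6: x=5/2 → posterior Inverse-Gamma(26/5, 449/32)
obs 7: x=1/2 → posterior Inverse-Gamma(57/10, 453/32)
obs 8: x=-5/2 → posterior Inverse-Gamma(31/5, 649/32)
obs 9: x=-5/4 → posterior Inverse-Gamma(67/10, 365/16)
obs 10: x=5 → posterior Inverse-Gamma(36/5, 493/16)
obs 11: x=7 → posterior Inverse-Gamma(77/10, 781/16)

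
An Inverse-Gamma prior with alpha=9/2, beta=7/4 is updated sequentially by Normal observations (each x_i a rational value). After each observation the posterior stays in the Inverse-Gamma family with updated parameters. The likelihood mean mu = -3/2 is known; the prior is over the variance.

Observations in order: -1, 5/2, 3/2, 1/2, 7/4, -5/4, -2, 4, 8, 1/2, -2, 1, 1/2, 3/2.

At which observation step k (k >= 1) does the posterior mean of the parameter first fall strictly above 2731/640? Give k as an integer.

obs 1: x=-1 → posterior Inverse-Gamma(5, 15/8)
obs 2: x=5/2 → posterior Inverse-Gamma(11/2, 79/8)
obs 3: x=3/2 → posterior Inverse-Gamma(6, 115/8)
obs 4: x=1/2 → posterior Inverse-Gamma(13/2, 131/8)
obs 5: x=7/4 → posterior Inverse-Gamma(7, 693/32)
obs 6: x=-5/4 → posterior Inverse-Gamma(15/2, 347/16)
obs 7: x=-2 → posterior Inverse-Gamma(8, 349/16)
obs 8: x=4 → posterior Inverse-Gamma(17/2, 591/16)
obs 9: x=8 → posterior Inverse-Gamma(9, 1313/16)
obs 10: x=1/2 → posterior Inverse-Gamma(19/2, 1345/16)
obs 11: x=-2 → posterior Inverse-Gamma(10, 1347/16)
obs 12: x=1 → posterior Inverse-Gamma(21/2, 1397/16)
obs 13: x=1/2 → posterior Inverse-Gamma(11, 1429/16)
obs 14: x=3/2 → posterior Inverse-Gamma(23/2, 1501/16)

k = 8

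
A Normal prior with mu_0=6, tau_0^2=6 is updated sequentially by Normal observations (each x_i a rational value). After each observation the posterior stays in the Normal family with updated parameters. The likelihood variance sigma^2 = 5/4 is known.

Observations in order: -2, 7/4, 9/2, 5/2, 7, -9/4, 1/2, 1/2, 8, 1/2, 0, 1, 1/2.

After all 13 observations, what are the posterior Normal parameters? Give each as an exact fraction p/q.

obs 1: x=-2 → posterior Normal(-18/29, 30/29)
obs 2: x=7/4 → posterior Normal(24/53, 30/53)
obs 3: x=9/2 → posterior Normal(12/7, 30/77)
obs 4: x=5/2 → posterior Normal(192/101, 30/101)
obs 5: x=7 → posterior Normal(72/25, 6/25)
obs 6: x=-9/4 → posterior Normal(306/149, 30/149)
obs 7: x=1/2 → posterior Normal(318/173, 30/173)
obs 8: x=1/2 → posterior Normal(330/197, 30/197)
obs 9: x=8 → posterior Normal(522/221, 30/221)
obs 10: x=1/2 → posterior Normal(534/245, 6/49)
obs 11: x=0 → posterior Normal(534/269, 30/269)
obs 12: x=1 → posterior Normal(558/293, 30/293)
obs 13: x=1/2 → posterior Normal(570/317, 30/317)

mu_0=570/317, tau_0^2=30/317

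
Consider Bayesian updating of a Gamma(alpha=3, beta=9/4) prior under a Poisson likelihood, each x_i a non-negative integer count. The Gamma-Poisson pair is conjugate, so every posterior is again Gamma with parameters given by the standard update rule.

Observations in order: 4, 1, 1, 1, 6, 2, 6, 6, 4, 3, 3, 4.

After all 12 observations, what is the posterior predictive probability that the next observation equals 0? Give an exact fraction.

181340015948648842815419907564621801200706977511272038932716245145242596116001/3585194656582687097035763534929220777070593006222509027099005738447779809872241

obs 1: x=4 → posterior Gamma(7, 13/4)
obs 2: x=1 → posterior Gamma(8, 17/4)
obs 3: x=1 → posterior Gamma(9, 21/4)
obs 4: x=1 → posterior Gamma(10, 25/4)
obs 5: x=6 → posterior Gamma(16, 29/4)
obs 6: x=2 → posterior Gamma(18, 33/4)
obs 7: x=6 → posterior Gamma(24, 37/4)
obs 8: x=6 → posterior Gamma(30, 41/4)
obs 9: x=4 → posterior Gamma(34, 45/4)
obs 10: x=3 → posterior Gamma(37, 49/4)
obs 11: x=3 → posterior Gamma(40, 53/4)
obs 12: x=4 → posterior Gamma(44, 57/4)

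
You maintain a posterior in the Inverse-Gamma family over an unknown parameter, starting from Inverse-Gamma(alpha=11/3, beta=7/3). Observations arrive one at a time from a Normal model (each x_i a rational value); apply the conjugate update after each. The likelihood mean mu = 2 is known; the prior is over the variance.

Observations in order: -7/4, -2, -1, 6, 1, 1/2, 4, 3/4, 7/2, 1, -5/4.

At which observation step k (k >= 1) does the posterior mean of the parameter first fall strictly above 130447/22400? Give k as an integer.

k = 4

obs 1: x=-7/4 → posterior Inverse-Gamma(25/6, 899/96)
obs 2: x=-2 → posterior Inverse-Gamma(14/3, 1667/96)
obs 3: x=-1 → posterior Inverse-Gamma(31/6, 2099/96)
obs 4: x=6 → posterior Inverse-Gamma(17/3, 2867/96)
obs 5: x=1 → posterior Inverse-Gamma(37/6, 2915/96)
obs 6: x=1/2 → posterior Inverse-Gamma(20/3, 3023/96)
obs 7: x=4 → posterior Inverse-Gamma(43/6, 3215/96)
obs 8: x=3/4 → posterior Inverse-Gamma(23/3, 1645/48)
obs 9: x=7/2 → posterior Inverse-Gamma(49/6, 1699/48)
obs 10: x=1 → posterior Inverse-Gamma(26/3, 1723/48)
obs 11: x=-5/4 → posterior Inverse-Gamma(55/6, 3953/96)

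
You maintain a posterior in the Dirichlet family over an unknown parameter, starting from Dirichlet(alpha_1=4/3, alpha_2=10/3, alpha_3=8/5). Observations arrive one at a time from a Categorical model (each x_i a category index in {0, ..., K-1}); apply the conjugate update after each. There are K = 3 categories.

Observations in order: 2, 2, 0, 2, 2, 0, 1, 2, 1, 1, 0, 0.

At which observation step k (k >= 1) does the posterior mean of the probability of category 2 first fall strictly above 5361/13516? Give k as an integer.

k = 2

obs 1: x=2 → posterior Dirichlet(4/3, 10/3, 13/5)
obs 2: x=2 → posterior Dirichlet(4/3, 10/3, 18/5)
obs 3: x=0 → posterior Dirichlet(7/3, 10/3, 18/5)
obs 4: x=2 → posterior Dirichlet(7/3, 10/3, 23/5)
obs 5: x=2 → posterior Dirichlet(7/3, 10/3, 28/5)
obs 6: x=0 → posterior Dirichlet(10/3, 10/3, 28/5)
obs 7: x=1 → posterior Dirichlet(10/3, 13/3, 28/5)
obs 8: x=2 → posterior Dirichlet(10/3, 13/3, 33/5)
obs 9: x=1 → posterior Dirichlet(10/3, 16/3, 33/5)
obs 10: x=1 → posterior Dirichlet(10/3, 19/3, 33/5)
obs 11: x=0 → posterior Dirichlet(13/3, 19/3, 33/5)
obs 12: x=0 → posterior Dirichlet(16/3, 19/3, 33/5)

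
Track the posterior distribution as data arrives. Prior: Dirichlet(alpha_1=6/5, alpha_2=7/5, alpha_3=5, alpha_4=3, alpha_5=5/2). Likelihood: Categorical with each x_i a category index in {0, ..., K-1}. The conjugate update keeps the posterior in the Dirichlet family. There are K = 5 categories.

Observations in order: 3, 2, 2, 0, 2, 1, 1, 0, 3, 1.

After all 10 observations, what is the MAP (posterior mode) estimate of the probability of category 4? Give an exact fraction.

15/181

obs 1: x=3 → posterior Dirichlet(6/5, 7/5, 5, 4, 5/2)
obs 2: x=2 → posterior Dirichlet(6/5, 7/5, 6, 4, 5/2)
obs 3: x=2 → posterior Dirichlet(6/5, 7/5, 7, 4, 5/2)
obs 4: x=0 → posterior Dirichlet(11/5, 7/5, 7, 4, 5/2)
obs 5: x=2 → posterior Dirichlet(11/5, 7/5, 8, 4, 5/2)
obs 6: x=1 → posterior Dirichlet(11/5, 12/5, 8, 4, 5/2)
obs 7: x=1 → posterior Dirichlet(11/5, 17/5, 8, 4, 5/2)
obs 8: x=0 → posterior Dirichlet(16/5, 17/5, 8, 4, 5/2)
obs 9: x=3 → posterior Dirichlet(16/5, 17/5, 8, 5, 5/2)
obs 10: x=1 → posterior Dirichlet(16/5, 22/5, 8, 5, 5/2)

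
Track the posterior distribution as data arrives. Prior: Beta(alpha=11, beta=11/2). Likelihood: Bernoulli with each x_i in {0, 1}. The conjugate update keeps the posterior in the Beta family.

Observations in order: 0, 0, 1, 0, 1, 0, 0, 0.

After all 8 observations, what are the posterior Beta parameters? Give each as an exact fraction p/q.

alpha=13, beta=23/2

obs 1: x=0 → posterior Beta(11, 13/2)
obs 2: x=0 → posterior Beta(11, 15/2)
obs 3: x=1 → posterior Beta(12, 15/2)
obs 4: x=0 → posterior Beta(12, 17/2)
obs 5: x=1 → posterior Beta(13, 17/2)
obs 6: x=0 → posterior Beta(13, 19/2)
obs 7: x=0 → posterior Beta(13, 21/2)
obs 8: x=0 → posterior Beta(13, 23/2)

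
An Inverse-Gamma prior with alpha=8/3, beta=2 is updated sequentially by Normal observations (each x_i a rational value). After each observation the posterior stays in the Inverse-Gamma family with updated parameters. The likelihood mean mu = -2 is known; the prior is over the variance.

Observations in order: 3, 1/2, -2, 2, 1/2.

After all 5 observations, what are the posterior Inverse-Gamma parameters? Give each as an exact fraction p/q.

obs 1: x=3 → posterior Inverse-Gamma(19/6, 29/2)
obs 2: x=1/2 → posterior Inverse-Gamma(11/3, 141/8)
obs 3: x=-2 → posterior Inverse-Gamma(25/6, 141/8)
obs 4: x=2 → posterior Inverse-Gamma(14/3, 205/8)
obs 5: x=1/2 → posterior Inverse-Gamma(31/6, 115/4)

alpha=31/6, beta=115/4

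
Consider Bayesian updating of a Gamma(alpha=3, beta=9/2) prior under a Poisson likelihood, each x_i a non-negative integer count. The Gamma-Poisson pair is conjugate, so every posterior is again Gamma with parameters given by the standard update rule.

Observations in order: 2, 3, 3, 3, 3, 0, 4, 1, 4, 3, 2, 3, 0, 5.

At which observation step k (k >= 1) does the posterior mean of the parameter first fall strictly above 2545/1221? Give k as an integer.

obs 1: x=2 → posterior Gamma(5, 11/2)
obs 2: x=3 → posterior Gamma(8, 13/2)
obs 3: x=3 → posterior Gamma(11, 15/2)
obs 4: x=3 → posterior Gamma(14, 17/2)
obs 5: x=3 → posterior Gamma(17, 19/2)
obs 6: x=0 → posterior Gamma(17, 21/2)
obs 7: x=4 → posterior Gamma(21, 23/2)
obs 8: x=1 → posterior Gamma(22, 25/2)
obs 9: x=4 → posterior Gamma(26, 27/2)
obs 10: x=3 → posterior Gamma(29, 29/2)
obs 11: x=2 → posterior Gamma(31, 31/2)
obs 12: x=3 → posterior Gamma(34, 33/2)
obs 13: x=0 → posterior Gamma(34, 35/2)
obs 14: x=5 → posterior Gamma(39, 37/2)

k = 14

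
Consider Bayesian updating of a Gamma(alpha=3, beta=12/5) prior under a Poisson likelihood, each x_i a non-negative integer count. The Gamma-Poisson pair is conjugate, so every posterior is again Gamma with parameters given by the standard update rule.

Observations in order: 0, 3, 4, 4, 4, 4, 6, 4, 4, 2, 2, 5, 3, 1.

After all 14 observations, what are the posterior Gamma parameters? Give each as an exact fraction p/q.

alpha=49, beta=82/5

obs 1: x=0 → posterior Gamma(3, 17/5)
obs 2: x=3 → posterior Gamma(6, 22/5)
obs 3: x=4 → posterior Gamma(10, 27/5)
obs 4: x=4 → posterior Gamma(14, 32/5)
obs 5: x=4 → posterior Gamma(18, 37/5)
obs 6: x=4 → posterior Gamma(22, 42/5)
obs 7: x=6 → posterior Gamma(28, 47/5)
obs 8: x=4 → posterior Gamma(32, 52/5)
obs 9: x=4 → posterior Gamma(36, 57/5)
obs 10: x=2 → posterior Gamma(38, 62/5)
obs 11: x=2 → posterior Gamma(40, 67/5)
obs 12: x=5 → posterior Gamma(45, 72/5)
obs 13: x=3 → posterior Gamma(48, 77/5)
obs 14: x=1 → posterior Gamma(49, 82/5)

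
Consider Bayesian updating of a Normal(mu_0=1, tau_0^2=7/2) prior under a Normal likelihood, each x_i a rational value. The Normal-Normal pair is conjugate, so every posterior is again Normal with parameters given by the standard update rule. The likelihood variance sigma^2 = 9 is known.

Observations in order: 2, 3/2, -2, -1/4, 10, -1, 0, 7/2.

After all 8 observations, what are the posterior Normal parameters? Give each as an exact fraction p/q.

mu_0=457/296, tau_0^2=63/74

obs 1: x=2 → posterior Normal(32/25, 63/25)
obs 2: x=3/2 → posterior Normal(85/64, 63/32)
obs 3: x=-2 → posterior Normal(19/26, 21/13)
obs 4: x=-1/4 → posterior Normal(107/184, 63/46)
obs 5: x=10 → posterior Normal(387/212, 63/53)
obs 6: x=-1 → posterior Normal(359/240, 21/20)
obs 7: x=0 → posterior Normal(359/268, 63/67)
obs 8: x=7/2 → posterior Normal(457/296, 63/74)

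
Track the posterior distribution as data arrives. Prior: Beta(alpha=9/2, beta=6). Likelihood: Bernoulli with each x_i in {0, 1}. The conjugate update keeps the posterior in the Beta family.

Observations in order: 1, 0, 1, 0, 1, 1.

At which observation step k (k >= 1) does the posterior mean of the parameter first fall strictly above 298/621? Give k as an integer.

k = 3

obs 1: x=1 → posterior Beta(11/2, 6)
obs 2: x=0 → posterior Beta(11/2, 7)
obs 3: x=1 → posterior Beta(13/2, 7)
obs 4: x=0 → posterior Beta(13/2, 8)
obs 5: x=1 → posterior Beta(15/2, 8)
obs 6: x=1 → posterior Beta(17/2, 8)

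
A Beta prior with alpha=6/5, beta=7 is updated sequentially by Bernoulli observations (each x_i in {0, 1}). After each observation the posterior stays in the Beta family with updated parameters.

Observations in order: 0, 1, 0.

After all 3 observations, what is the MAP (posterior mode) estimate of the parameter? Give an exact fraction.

obs 1: x=0 → posterior Beta(6/5, 8)
obs 2: x=1 → posterior Beta(11/5, 8)
obs 3: x=0 → posterior Beta(11/5, 9)

3/23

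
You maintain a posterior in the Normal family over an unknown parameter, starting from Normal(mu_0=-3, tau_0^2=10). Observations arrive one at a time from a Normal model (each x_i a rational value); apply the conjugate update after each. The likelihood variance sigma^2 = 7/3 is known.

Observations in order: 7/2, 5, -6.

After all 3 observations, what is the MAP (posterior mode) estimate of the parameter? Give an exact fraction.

54/97

obs 1: x=7/2 → posterior Normal(84/37, 70/37)
obs 2: x=5 → posterior Normal(234/67, 70/67)
obs 3: x=-6 → posterior Normal(54/97, 70/97)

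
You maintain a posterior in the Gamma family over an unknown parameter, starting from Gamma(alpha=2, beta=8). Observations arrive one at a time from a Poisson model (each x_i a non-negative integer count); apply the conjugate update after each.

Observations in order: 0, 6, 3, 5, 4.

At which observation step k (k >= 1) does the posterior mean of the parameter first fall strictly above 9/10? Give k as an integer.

k = 3

obs 1: x=0 → posterior Gamma(2, 9)
obs 2: x=6 → posterior Gamma(8, 10)
obs 3: x=3 → posterior Gamma(11, 11)
obs 4: x=5 → posterior Gamma(16, 12)
obs 5: x=4 → posterior Gamma(20, 13)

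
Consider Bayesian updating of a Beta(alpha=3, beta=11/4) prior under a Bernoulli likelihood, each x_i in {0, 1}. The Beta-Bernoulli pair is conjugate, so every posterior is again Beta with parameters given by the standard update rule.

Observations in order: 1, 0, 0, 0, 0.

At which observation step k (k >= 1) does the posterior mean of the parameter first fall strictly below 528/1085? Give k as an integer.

obs 1: x=1 → posterior Beta(4, 11/4)
obs 2: x=0 → posterior Beta(4, 15/4)
obs 3: x=0 → posterior Beta(4, 19/4)
obs 4: x=0 → posterior Beta(4, 23/4)
obs 5: x=0 → posterior Beta(4, 27/4)

k = 3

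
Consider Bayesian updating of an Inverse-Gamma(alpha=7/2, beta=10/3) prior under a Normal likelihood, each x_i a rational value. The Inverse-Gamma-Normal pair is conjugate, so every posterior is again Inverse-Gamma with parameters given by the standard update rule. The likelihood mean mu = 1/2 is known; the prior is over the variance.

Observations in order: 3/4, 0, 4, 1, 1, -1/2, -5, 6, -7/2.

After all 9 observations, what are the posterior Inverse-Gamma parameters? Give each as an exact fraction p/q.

obs 1: x=3/4 → posterior Inverse-Gamma(4, 323/96)
obs 2: x=0 → posterior Inverse-Gamma(9/2, 335/96)
obs 3: x=4 → posterior Inverse-Gamma(5, 923/96)
obs 4: x=1 → posterior Inverse-Gamma(11/2, 935/96)
obs 5: x=1 → posterior Inverse-Gamma(6, 947/96)
obs 6: x=-1/2 → posterior Inverse-Gamma(13/2, 995/96)
obs 7: x=-5 → posterior Inverse-Gamma(7, 2447/96)
obs 8: x=6 → posterior Inverse-Gamma(15/2, 3899/96)
obs 9: x=-7/2 → posterior Inverse-Gamma(8, 4667/96)

alpha=8, beta=4667/96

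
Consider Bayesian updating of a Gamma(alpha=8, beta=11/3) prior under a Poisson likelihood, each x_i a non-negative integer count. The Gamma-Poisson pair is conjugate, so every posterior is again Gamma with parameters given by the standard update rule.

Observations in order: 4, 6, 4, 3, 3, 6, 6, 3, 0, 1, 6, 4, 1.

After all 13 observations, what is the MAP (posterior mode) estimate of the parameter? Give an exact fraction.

obs 1: x=4 → posterior Gamma(12, 14/3)
obs 2: x=6 → posterior Gamma(18, 17/3)
obs 3: x=4 → posterior Gamma(22, 20/3)
obs 4: x=3 → posterior Gamma(25, 23/3)
obs 5: x=3 → posterior Gamma(28, 26/3)
obs 6: x=6 → posterior Gamma(34, 29/3)
obs 7: x=6 → posterior Gamma(40, 32/3)
obs 8: x=3 → posterior Gamma(43, 35/3)
obs 9: x=0 → posterior Gamma(43, 38/3)
obs 10: x=1 → posterior Gamma(44, 41/3)
obs 11: x=6 → posterior Gamma(50, 44/3)
obs 12: x=4 → posterior Gamma(54, 47/3)
obs 13: x=1 → posterior Gamma(55, 50/3)

81/25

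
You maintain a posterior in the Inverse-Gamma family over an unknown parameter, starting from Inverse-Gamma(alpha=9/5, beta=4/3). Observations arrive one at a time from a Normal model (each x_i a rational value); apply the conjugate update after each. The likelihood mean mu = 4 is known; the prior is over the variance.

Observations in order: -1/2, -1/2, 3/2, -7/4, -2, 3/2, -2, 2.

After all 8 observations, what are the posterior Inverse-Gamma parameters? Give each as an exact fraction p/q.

obs 1: x=-1/2 → posterior Inverse-Gamma(23/10, 275/24)
obs 2: x=-1/2 → posterior Inverse-Gamma(14/5, 259/12)
obs 3: x=3/2 → posterior Inverse-Gamma(33/10, 593/24)
obs 4: x=-7/4 → posterior Inverse-Gamma(19/5, 3959/96)
obs 5: x=-2 → posterior Inverse-Gamma(43/10, 5687/96)
obs 6: x=3/2 → posterior Inverse-Gamma(24/5, 5987/96)
obs 7: x=-2 → posterior Inverse-Gamma(53/10, 7715/96)
obs 8: x=2 → posterior Inverse-Gamma(29/5, 7907/96)

alpha=29/5, beta=7907/96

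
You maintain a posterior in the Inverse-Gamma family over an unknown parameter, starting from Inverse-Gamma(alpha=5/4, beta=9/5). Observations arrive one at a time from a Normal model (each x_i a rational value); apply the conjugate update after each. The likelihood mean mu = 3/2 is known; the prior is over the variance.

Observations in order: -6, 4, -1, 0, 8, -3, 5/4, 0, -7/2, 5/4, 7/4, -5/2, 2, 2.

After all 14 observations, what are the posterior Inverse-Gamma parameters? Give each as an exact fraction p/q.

obs 1: x=-6 → posterior Inverse-Gamma(7/4, 1197/40)
obs 2: x=4 → posterior Inverse-Gamma(9/4, 661/20)
obs 3: x=-1 → posterior Inverse-Gamma(11/4, 1447/40)
obs 4: x=0 → posterior Inverse-Gamma(13/4, 373/10)
obs 5: x=8 → posterior Inverse-Gamma(15/4, 2337/40)
obs 6: x=-3 → posterior Inverse-Gamma(17/4, 1371/20)
obs 7: x=5/4 → posterior Inverse-Gamma(19/4, 10973/160)
obs 8: x=0 → posterior Inverse-Gamma(21/4, 11153/160)
obs 9: x=-7/2 → posterior Inverse-Gamma(23/4, 13153/160)
obs 10: x=5/4 → posterior Inverse-Gamma(25/4, 6579/80)
obs 11: x=7/4 → posterior Inverse-Gamma(27/4, 13163/160)
obs 12: x=-5/2 → posterior Inverse-Gamma(29/4, 14443/160)
obs 13: x=2 → posterior Inverse-Gamma(31/4, 14463/160)
obs 14: x=2 → posterior Inverse-Gamma(33/4, 14483/160)

alpha=33/4, beta=14483/160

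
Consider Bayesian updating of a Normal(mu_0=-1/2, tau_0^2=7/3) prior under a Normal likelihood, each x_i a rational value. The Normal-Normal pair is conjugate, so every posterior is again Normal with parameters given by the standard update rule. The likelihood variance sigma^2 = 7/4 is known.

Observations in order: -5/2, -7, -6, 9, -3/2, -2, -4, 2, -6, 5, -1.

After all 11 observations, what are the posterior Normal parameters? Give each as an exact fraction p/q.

obs 1: x=-5/2 → posterior Normal(-23/14, 1)
obs 2: x=-7 → posterior Normal(-79/22, 7/11)
obs 3: x=-6 → posterior Normal(-127/30, 7/15)
obs 4: x=9 → posterior Normal(-55/38, 7/19)
obs 5: x=-3/2 → posterior Normal(-67/46, 7/23)
obs 6: x=-2 → posterior Normal(-83/54, 7/27)
obs 7: x=-4 → posterior Normal(-115/62, 7/31)
obs 8: x=2 → posterior Normal(-99/70, 1/5)
obs 9: x=-6 → posterior Normal(-49/26, 7/39)
obs 10: x=5 → posterior Normal(-107/86, 7/43)
obs 11: x=-1 → posterior Normal(-115/94, 7/47)

mu_0=-115/94, tau_0^2=7/47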